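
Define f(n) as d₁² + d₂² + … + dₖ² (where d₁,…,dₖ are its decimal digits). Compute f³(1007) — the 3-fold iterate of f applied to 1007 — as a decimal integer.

29

1007 → 1² + 0² + 0² + 7² = 50
50 → 5² + 0² = 25
25 → 2² + 5² = 29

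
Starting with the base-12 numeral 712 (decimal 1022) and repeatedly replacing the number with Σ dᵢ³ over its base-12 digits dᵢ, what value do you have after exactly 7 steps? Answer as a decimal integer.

1728

1022 = (7,1,2)_12 → 7³ + 1³ + 2³ = 343 + 1 + 8 = 352
352 = (2,5,4)_12 → 2³ + 5³ + 4³ = 8 + 125 + 64 = 197
197 = (1,4,5)_12 → 1³ + 4³ + 5³ = 1 + 64 + 125 = 190
190 = (1,3,10)_12 → 1³ + 3³ + 10³ = 1 + 27 + 1000 = 1028
1028 = (7,1,8)_12 → 7³ + 1³ + 8³ = 343 + 1 + 512 = 856
856 = (5,11,4)_12 → 5³ + 11³ + 4³ = 125 + 1331 + 64 = 1520
1520 = (10,6,8)_12 → 10³ + 6³ + 8³ = 1000 + 216 + 512 = 1728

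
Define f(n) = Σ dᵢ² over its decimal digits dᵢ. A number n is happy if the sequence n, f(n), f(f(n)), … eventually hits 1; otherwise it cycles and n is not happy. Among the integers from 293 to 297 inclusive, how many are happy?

1

293: 293 → 94 → 97 → 130 → 10 → 1  — happy
294: 294 → 101 → 2 → 4 → 16 → 37 → 58 → 89 → 145 → 42 → 20 → 4  — not happy
295: 295 → 110 → 2 → 4 → 16 → 37 → 58 → 89 → 145 → 42 → 20 → 4  — not happy
296: 296 → 121 → 6 → 36 → 45 → 41 → 17 → 50 → 25 → 29 → 85 → 89 → 145 → 42 → 20 → 4 → 16 → 37 → 58 → 89  — not happy
297: 297 → 134 → 26 → 40 → 16 → 37 → 58 → 89 → 145 → 42 → 20 → 4 → 16  — not happy
happy: 293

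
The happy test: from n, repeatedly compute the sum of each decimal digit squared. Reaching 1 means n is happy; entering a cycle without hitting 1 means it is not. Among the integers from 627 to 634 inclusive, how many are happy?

627: 627 → 89 → 145 → 42 → 20 → 4 → 16 → 37 → 58 → 89  — not happy
628: 628 → 104 → 17 → 50 → 25 → 29 → 85 → 89 → 145 → 42 → 20 → 4 → 16 → 37 → 58 → 89  — not happy
629: 629 → 121 → 6 → 36 → 45 → 41 → 17 → 50 → 25 → 29 → 85 → 89 → 145 → 42 → 20 → 4 → 16 → 37 → 58 → 89  — not happy
630: 630 → 45 → 41 → 17 → 50 → 25 → 29 → 85 → 89 → 145 → 42 → 20 → 4 → 16 → 37 → 58 → 89  — not happy
631: 631 → 46 → 52 → 29 → 85 → 89 → 145 → 42 → 20 → 4 → 16 → 37 → 58 → 89  — not happy
632: 632 → 49 → 97 → 130 → 10 → 1  — happy
633: 633 → 54 → 41 → 17 → 50 → 25 → 29 → 85 → 89 → 145 → 42 → 20 → 4 → 16 → 37 → 58 → 89  — not happy
634: 634 → 61 → 37 → 58 → 89 → 145 → 42 → 20 → 4 → 16 → 37  — not happy
happy: 632

1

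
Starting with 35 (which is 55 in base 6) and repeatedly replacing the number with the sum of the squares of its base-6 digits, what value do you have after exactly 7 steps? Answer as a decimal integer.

26

35 = (5,5)_6 → 50
50 = (1,2,2)_6 → 9
9 = (1,3)_6 → 10
10 = (1,4)_6 → 17
17 = (2,5)_6 → 29
29 = (4,5)_6 → 41
41 = (1,0,5)_6 → 26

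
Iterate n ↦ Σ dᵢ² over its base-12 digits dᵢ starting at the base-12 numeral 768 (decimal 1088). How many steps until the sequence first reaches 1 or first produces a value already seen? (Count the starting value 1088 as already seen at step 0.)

12

1088 = (7,6,8)_12 → 7² + 6² + 8² = 49 + 36 + 64 = 149
149 = (1,0,5)_12 → 1² + 0² + 5² = 1 + 0 + 25 = 26
26 = (2,2)_12 → 2² + 2² = 4 + 4 = 8
8 = (8)_12 → 8² = 64
64 = (5,4)_12 → 5² + 4² = 25 + 16 = 41
41 = (3,5)_12 → 3² + 5² = 9 + 25 = 34
34 = (2,10)_12 → 2² + 10² = 4 + 100 = 104
104 = (8,8)_12 → 8² + 8² = 64 + 64 = 128
128 = (10,8)_12 → 10² + 8² = 100 + 64 = 164
164 = (1,1,8)_12 → 1² + 1² + 8² = 1 + 1 + 64 = 66
66 = (5,6)_12 → 5² + 6² = 25 + 36 = 61
61 = (5,1)_12 → 5² + 1² = 25 + 1 = 26  — 26 repeats.
That took 12 steps.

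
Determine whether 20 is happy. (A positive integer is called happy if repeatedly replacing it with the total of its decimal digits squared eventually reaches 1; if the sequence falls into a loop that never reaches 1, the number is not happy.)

20 → 2² + 0² = 4
4 → 4² = 16
16 → 1² + 6² = 37
37 → 3² + 7² = 58
58 → 5² + 8² = 89
89 → 8² + 9² = 145
145 → 1² + 4² + 5² = 42
42 → 4² + 2² = 20  — 20 already seen; the sequence cycles without reaching 1.

not happy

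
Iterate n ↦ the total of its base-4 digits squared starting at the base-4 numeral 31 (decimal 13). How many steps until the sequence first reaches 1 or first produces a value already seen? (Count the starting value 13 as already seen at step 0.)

4

13 = (3,1)_4 → 3² + 1² = 10
10 = (2,2)_4 → 2² + 2² = 8
8 = (2,0)_4 → 2² + 0² = 4
4 = (1,0)_4 → 1² + 0² = 1  — reached 1.
That took 4 steps.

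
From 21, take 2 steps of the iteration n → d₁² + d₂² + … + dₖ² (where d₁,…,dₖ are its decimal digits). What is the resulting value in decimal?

21 → 2² + 1² = 4 + 1 = 5
5 → 5² = 25

25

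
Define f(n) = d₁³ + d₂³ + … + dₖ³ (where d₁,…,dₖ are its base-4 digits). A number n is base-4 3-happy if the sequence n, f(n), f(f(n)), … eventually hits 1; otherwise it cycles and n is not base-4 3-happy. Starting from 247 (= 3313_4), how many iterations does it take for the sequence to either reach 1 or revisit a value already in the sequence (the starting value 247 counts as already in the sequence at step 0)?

4

247 = (3,3,1,3)_4 → 3³ + 3³ + 1³ + 3³ = 82
82 = (1,1,0,2)_4 → 1³ + 1³ + 0³ + 2³ = 10
10 = (2,2)_4 → 2³ + 2³ = 16
16 = (1,0,0)_4 → 1³ + 0³ + 0³ = 1  — reached 1.
That took 4 steps.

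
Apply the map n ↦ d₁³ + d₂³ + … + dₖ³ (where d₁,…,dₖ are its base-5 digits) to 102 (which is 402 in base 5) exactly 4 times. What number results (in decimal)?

28

102 = (4,0,2)_5 → 4³ + 0³ + 2³ = 64 + 0 + 8 = 72
72 = (2,4,2)_5 → 2³ + 4³ + 2³ = 8 + 64 + 8 = 80
80 = (3,1,0)_5 → 3³ + 1³ + 0³ = 27 + 1 + 0 = 28
28 = (1,0,3)_5 → 1³ + 0³ + 3³ = 1 + 0 + 27 = 28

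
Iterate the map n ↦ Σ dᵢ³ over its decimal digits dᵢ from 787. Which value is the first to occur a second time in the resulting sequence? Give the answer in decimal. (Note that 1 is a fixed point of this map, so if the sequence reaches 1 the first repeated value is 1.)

1

787 → 1198
1198 → 1243
1243 → 100
100 → 1  — reached the fixed point 1.
1 → 1, so 1 is the first repeated value.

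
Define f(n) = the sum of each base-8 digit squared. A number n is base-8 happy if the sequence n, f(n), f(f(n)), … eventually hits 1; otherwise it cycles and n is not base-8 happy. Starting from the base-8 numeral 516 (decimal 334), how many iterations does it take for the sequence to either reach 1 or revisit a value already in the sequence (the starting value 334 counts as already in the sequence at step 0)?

334 = (5,1,6)_8 → 5² + 1² + 6² = 25 + 1 + 36 = 62
62 = (7,6)_8 → 7² + 6² = 49 + 36 = 85
85 = (1,2,5)_8 → 1² + 2² + 5² = 1 + 4 + 25 = 30
30 = (3,6)_8 → 3² + 6² = 9 + 36 = 45
45 = (5,5)_8 → 5² + 5² = 25 + 25 = 50
50 = (6,2)_8 → 6² + 2² = 36 + 4 = 40
40 = (5,0)_8 → 5² + 0² = 25 + 0 = 25
25 = (3,1)_8 → 3² + 1² = 9 + 1 = 10
10 = (1,2)_8 → 1² + 2² = 1 + 4 = 5
5 = (5)_8 → 5² = 25  — 25 repeats.
That took 10 steps.

10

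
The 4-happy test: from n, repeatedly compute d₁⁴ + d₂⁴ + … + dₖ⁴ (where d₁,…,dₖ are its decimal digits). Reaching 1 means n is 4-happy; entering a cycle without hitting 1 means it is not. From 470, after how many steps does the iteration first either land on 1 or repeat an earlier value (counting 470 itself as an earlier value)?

470 → 4⁴ + 7⁴ + 0⁴ = 2657
2657 → 2⁴ + 6⁴ + 5⁴ + 7⁴ = 4338
4338 → 4⁴ + 3⁴ + 3⁴ + 8⁴ = 4514
4514 → 4⁴ + 5⁴ + 1⁴ + 4⁴ = 1138
1138 → 1⁴ + 1⁴ + 3⁴ + 8⁴ = 4179
4179 → 4⁴ + 1⁴ + 7⁴ + 9⁴ = 9219
9219 → 9⁴ + 2⁴ + 1⁴ + 9⁴ = 13139
13139 → 1⁴ + 3⁴ + 1⁴ + 3⁴ + 9⁴ = 6725
6725 → 6⁴ + 7⁴ + 2⁴ + 5⁴ = 4338  — 4338 repeats.
That took 9 steps.

9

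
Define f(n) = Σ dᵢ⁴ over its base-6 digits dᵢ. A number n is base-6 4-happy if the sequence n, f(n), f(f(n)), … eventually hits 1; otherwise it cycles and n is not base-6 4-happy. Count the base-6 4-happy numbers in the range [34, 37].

34: 34 → 881 → 897 → 962 → 544 → 353 → 963 → 609 → 978 → 338 → 114 → 82 → 273 → 164 → 353  — not base-6 4-happy
35: 35 → 1250 → 1153 → 642 → 1266 → 1251 → 1218 → 1331 → 1251  — not base-6 4-happy
36: 36 → 1  — base-6 4-happy
37: 37 → 2 → 16 → 272 → 99 → 353 → 963 → 609 → 978 → 338 → 114 → 82 → 273 → 164 → 353  — not base-6 4-happy
base-6 4-happy: 36

1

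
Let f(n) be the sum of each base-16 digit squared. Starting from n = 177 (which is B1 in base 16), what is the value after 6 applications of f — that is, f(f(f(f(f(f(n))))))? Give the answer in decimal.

64

177 = (11,1)_16 → 122
122 = (7,10)_16 → 149
149 = (9,5)_16 → 106
106 = (6,10)_16 → 136
136 = (8,8)_16 → 128
128 = (8,0)_16 → 64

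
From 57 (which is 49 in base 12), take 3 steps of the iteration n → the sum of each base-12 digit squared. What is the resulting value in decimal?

57 = (4,9)_12 → 4² + 9² = 16 + 81 = 97
97 = (8,1)_12 → 8² + 1² = 64 + 1 = 65
65 = (5,5)_12 → 5² + 5² = 25 + 25 = 50

50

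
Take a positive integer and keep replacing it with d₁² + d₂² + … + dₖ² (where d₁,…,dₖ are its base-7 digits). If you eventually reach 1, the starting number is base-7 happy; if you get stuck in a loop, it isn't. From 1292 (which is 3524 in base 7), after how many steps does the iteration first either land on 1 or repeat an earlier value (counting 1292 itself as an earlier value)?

6

1292 = (3,5,2,4)_7 → 3² + 5² + 2² + 4² = 54
54 = (1,0,5)_7 → 1² + 0² + 5² = 26
26 = (3,5)_7 → 3² + 5² = 34
34 = (4,6)_7 → 4² + 6² = 52
52 = (1,0,3)_7 → 1² + 0² + 3² = 10
10 = (1,3)_7 → 1² + 3² = 10  — 10 repeats.
That took 6 steps.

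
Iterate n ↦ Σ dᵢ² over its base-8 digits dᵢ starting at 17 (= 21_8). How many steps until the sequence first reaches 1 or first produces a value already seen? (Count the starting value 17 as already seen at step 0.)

4

17 = (2,1)_8 → 2² + 1² = 4 + 1 = 5
5 = (5)_8 → 5² = 25
25 = (3,1)_8 → 3² + 1² = 9 + 1 = 10
10 = (1,2)_8 → 1² + 2² = 1 + 4 = 5  — 5 repeats.
That took 4 steps.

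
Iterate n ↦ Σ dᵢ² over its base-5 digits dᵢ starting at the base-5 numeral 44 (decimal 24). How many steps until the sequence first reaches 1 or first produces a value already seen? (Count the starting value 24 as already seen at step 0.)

7

24 = (4,4)_5 → 4² + 4² = 16 + 16 = 32
32 = (1,1,2)_5 → 1² + 1² + 2² = 1 + 1 + 4 = 6
6 = (1,1)_5 → 1² + 1² = 1 + 1 = 2
2 = (2)_5 → 2² = 4
4 = (4)_5 → 4² = 16
16 = (3,1)_5 → 3² + 1² = 9 + 1 = 10
10 = (2,0)_5 → 2² + 0² = 4 + 0 = 4  — 4 repeats.
That took 7 steps.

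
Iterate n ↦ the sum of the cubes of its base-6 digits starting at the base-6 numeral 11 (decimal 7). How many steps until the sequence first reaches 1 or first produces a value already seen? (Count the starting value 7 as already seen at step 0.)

8

7 = (1,1)_6 → 1³ + 1³ = 1 + 1 = 2
2 = (2)_6 → 2³ = 8
8 = (1,2)_6 → 1³ + 2³ = 1 + 8 = 9
9 = (1,3)_6 → 1³ + 3³ = 1 + 27 = 28
28 = (4,4)_6 → 4³ + 4³ = 64 + 64 = 128
128 = (3,3,2)_6 → 3³ + 3³ + 2³ = 27 + 27 + 8 = 62
62 = (1,4,2)_6 → 1³ + 4³ + 2³ = 1 + 64 + 8 = 73
73 = (2,0,1)_6 → 2³ + 0³ + 1³ = 8 + 0 + 1 = 9  — 9 repeats.
That took 8 steps.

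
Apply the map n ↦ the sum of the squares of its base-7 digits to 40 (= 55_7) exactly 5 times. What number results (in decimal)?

40 = (5,5)_7 → 5² + 5² = 25 + 25 = 50
50 = (1,0,1)_7 → 1² + 0² + 1² = 1 + 0 + 1 = 2
2 = (2)_7 → 2² = 4
4 = (4)_7 → 4² = 16
16 = (2,2)_7 → 2² + 2² = 4 + 4 = 8

8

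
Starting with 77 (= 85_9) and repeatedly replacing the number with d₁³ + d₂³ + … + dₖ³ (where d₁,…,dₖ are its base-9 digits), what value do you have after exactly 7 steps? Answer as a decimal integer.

77 = (8,5)_9 → 8³ + 5³ = 512 + 125 = 637
637 = (7,7,7)_9 → 7³ + 7³ + 7³ = 343 + 343 + 343 = 1029
1029 = (1,3,6,3)_9 → 1³ + 3³ + 6³ + 3³ = 1 + 27 + 216 + 27 = 271
271 = (3,3,1)_9 → 3³ + 3³ + 1³ = 27 + 27 + 1 = 55
55 = (6,1)_9 → 6³ + 1³ = 216 + 1 = 217
217 = (2,6,1)_9 → 2³ + 6³ + 1³ = 8 + 216 + 1 = 225
225 = (2,7,0)_9 → 2³ + 7³ + 0³ = 8 + 343 + 0 = 351

351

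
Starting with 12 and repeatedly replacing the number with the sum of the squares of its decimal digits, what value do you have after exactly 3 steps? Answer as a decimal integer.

12 → 1² + 2² = 5
5 → 5² = 25
25 → 2² + 5² = 29

29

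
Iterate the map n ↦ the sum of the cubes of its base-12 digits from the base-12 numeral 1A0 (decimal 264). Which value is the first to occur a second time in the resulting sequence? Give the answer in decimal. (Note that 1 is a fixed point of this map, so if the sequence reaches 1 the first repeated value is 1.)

264 = (1,10,0)_12 → 1³ + 10³ + 0³ = 1 + 1000 + 0 = 1001
1001 = (6,11,5)_12 → 6³ + 11³ + 5³ = 216 + 1331 + 125 = 1672
1672 = (11,7,4)_12 → 11³ + 7³ + 4³ = 1331 + 343 + 64 = 1738
1738 = (1,0,0,10)_12 → 1³ + 0³ + 0³ + 10³ = 1 + 0 + 0 + 1000 = 1001  — 1001 already appeared earlier.

1001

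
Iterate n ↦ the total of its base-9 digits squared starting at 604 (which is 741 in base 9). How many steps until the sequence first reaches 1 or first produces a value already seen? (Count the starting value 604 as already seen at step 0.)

604 = (7,4,1)_9 → 7² + 4² + 1² = 66
66 = (7,3)_9 → 7² + 3² = 58
58 = (6,4)_9 → 6² + 4² = 52
52 = (5,7)_9 → 5² + 7² = 74
74 = (8,2)_9 → 8² + 2² = 68
68 = (7,5)_9 → 7² + 5² = 74  — 74 repeats.
That took 6 steps.

6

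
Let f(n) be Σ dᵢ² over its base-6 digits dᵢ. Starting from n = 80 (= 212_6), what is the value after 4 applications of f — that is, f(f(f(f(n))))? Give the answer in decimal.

80 = (2,1,2)_6 → 2² + 1² + 2² = 4 + 1 + 4 = 9
9 = (1,3)_6 → 1² + 3² = 1 + 9 = 10
10 = (1,4)_6 → 1² + 4² = 1 + 16 = 17
17 = (2,5)_6 → 2² + 5² = 4 + 25 = 29

29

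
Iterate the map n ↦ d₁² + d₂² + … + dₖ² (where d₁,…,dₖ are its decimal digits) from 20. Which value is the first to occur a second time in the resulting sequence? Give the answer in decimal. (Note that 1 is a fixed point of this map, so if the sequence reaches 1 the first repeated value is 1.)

20

20 → 2² + 0² = 4 + 0 = 4
4 → 4² = 16
16 → 1² + 6² = 1 + 36 = 37
37 → 3² + 7² = 9 + 49 = 58
58 → 5² + 8² = 25 + 64 = 89
89 → 8² + 9² = 64 + 81 = 145
145 → 1² + 4² + 5² = 1 + 16 + 25 = 42
42 → 4² + 2² = 16 + 4 = 20  — 20 already appeared earlier.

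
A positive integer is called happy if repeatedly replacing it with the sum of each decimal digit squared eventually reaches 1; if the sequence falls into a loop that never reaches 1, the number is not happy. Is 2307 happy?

not happy

2307 → 2² + 3² + 0² + 7² = 62
62 → 6² + 2² = 40
40 → 4² + 0² = 16
16 → 1² + 6² = 37
37 → 3² + 7² = 58
58 → 5² + 8² = 89
89 → 8² + 9² = 145
145 → 1² + 4² + 5² = 42
42 → 4² + 2² = 20
20 → 2² + 0² = 4
4 → 4² = 16  — 16 already seen; the sequence cycles without reaching 1.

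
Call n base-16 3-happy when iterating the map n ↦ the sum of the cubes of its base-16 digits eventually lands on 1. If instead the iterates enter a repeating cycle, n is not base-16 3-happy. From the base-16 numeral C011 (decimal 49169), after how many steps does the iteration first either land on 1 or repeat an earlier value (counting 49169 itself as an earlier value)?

49169 = (12,0,1,1)_16 → 12³ + 0³ + 1³ + 1³ = 1730
1730 = (6,12,2)_16 → 6³ + 12³ + 2³ = 1952
1952 = (7,10,0)_16 → 7³ + 10³ + 0³ = 1343
1343 = (5,3,15)_16 → 5³ + 3³ + 15³ = 3527
3527 = (13,12,7)_16 → 13³ + 12³ + 7³ = 4268
4268 = (1,0,10,12)_16 → 1³ + 0³ + 10³ + 12³ = 2729
2729 = (10,10,9)_16 → 10³ + 10³ + 9³ = 2729  — 2729 repeats.
That took 7 steps.

7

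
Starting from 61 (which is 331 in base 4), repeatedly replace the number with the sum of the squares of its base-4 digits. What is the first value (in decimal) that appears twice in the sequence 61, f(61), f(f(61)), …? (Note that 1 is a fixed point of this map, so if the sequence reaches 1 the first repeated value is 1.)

1

61 = (3,3,1)_4 → 3² + 3² + 1² = 19
19 = (1,0,3)_4 → 1² + 0² + 3² = 10
10 = (2,2)_4 → 2² + 2² = 8
8 = (2,0)_4 → 2² + 0² = 4
4 = (1,0)_4 → 1² + 0² = 1  — reached the fixed point 1.
1 → 1, so 1 is the first repeated value.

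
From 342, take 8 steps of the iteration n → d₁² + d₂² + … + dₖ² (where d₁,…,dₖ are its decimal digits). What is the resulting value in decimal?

342 → 29
29 → 85
85 → 89
89 → 145
145 → 42
42 → 20
20 → 4
4 → 16

16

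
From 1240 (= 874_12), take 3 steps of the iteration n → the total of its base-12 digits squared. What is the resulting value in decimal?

1240 = (8,7,4)_12 → 8² + 7² + 4² = 64 + 49 + 16 = 129
129 = (10,9)_12 → 10² + 9² = 100 + 81 = 181
181 = (1,3,1)_12 → 1² + 3² + 1² = 1 + 9 + 1 = 11

11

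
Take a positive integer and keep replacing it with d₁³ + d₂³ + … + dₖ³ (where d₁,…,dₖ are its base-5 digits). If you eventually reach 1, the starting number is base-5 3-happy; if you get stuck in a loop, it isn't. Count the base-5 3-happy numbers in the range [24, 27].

24: 24 → 128 → 28 → 28  (repeats 28)
25: 25 → 1  (reaches 1)
26: 26 → 2 → 8 → 28 → 28  (repeats 28)
27: 27 → 9 → 65 → 35 → 9  (repeats 9)
base-5 3-happy: 25

1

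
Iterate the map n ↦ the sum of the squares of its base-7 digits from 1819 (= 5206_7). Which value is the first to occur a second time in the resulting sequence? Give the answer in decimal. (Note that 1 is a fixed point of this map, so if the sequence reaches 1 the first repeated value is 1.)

25

1819 = (5,2,0,6)_7 → 5² + 2² + 0² + 6² = 25 + 4 + 0 + 36 = 65
65 = (1,2,2)_7 → 1² + 2² + 2² = 1 + 4 + 4 = 9
9 = (1,2)_7 → 1² + 2² = 1 + 4 = 5
5 = (5)_7 → 5² = 25
25 = (3,4)_7 → 3² + 4² = 9 + 16 = 25  — 25 already appeared earlier.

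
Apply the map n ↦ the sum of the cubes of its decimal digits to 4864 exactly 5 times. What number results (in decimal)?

4864 → 4³ + 8³ + 6³ + 4³ = 64 + 512 + 216 + 64 = 856
856 → 8³ + 5³ + 6³ = 512 + 125 + 216 = 853
853 → 8³ + 5³ + 3³ = 512 + 125 + 27 = 664
664 → 6³ + 6³ + 4³ = 216 + 216 + 64 = 496
496 → 4³ + 9³ + 6³ = 64 + 729 + 216 = 1009

1009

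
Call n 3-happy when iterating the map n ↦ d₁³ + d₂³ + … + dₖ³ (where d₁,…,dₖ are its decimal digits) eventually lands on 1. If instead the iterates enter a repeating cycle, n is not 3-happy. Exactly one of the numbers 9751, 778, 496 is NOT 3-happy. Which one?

9751: 9751 → 1198 → 1243 → 100 → 1  — reaches 1 (3-happy)
778: 778 → 1198 → 1243 → 100 → 1  — reaches 1 (3-happy)
496: 496 → 1009 → 730 → 370 → 370  — repeats 370 (not 3-happy)

496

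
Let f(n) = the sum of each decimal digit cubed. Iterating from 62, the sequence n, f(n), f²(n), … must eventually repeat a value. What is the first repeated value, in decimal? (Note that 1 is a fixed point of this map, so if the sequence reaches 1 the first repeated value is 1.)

62 → 224
224 → 80
80 → 512
512 → 134
134 → 92
92 → 737
737 → 713
713 → 371
371 → 371  — 371 already appeared earlier.

371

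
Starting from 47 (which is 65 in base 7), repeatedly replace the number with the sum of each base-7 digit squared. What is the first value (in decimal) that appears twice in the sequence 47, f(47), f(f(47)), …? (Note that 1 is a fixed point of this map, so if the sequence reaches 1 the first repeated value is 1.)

47 = (6,5)_7 → 6² + 5² = 36 + 25 = 61
61 = (1,1,5)_7 → 1² + 1² + 5² = 1 + 1 + 25 = 27
27 = (3,6)_7 → 3² + 6² = 9 + 36 = 45
45 = (6,3)_7 → 6² + 3² = 36 + 9 = 45  — 45 already appeared earlier.

45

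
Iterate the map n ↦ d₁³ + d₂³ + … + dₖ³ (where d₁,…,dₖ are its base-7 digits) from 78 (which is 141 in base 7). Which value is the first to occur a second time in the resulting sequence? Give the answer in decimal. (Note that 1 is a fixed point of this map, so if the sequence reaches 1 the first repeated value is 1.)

78 = (1,4,1)_7 → 1³ + 4³ + 1³ = 66
66 = (1,2,3)_7 → 1³ + 2³ + 3³ = 36
36 = (5,1)_7 → 5³ + 1³ = 126
126 = (2,4,0)_7 → 2³ + 4³ + 0³ = 72
72 = (1,3,2)_7 → 1³ + 3³ + 2³ = 36  — 36 already appeared earlier.

36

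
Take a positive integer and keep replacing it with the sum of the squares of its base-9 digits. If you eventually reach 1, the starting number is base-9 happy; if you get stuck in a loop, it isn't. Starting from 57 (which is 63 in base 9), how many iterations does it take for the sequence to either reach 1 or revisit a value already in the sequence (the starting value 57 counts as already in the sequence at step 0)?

57 = (6,3)_9 → 6² + 3² = 36 + 9 = 45
45 = (5,0)_9 → 5² + 0² = 25 + 0 = 25
25 = (2,7)_9 → 2² + 7² = 4 + 49 = 53
53 = (5,8)_9 → 5² + 8² = 25 + 64 = 89
89 = (1,0,8)_9 → 1² + 0² + 8² = 1 + 0 + 64 = 65
65 = (7,2)_9 → 7² + 2² = 49 + 4 = 53  — 53 repeats.
That took 6 steps.

6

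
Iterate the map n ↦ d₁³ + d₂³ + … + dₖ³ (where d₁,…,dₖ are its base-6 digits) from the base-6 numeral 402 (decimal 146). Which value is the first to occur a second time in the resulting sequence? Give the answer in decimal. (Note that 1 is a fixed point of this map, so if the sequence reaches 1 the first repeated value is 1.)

146 = (4,0,2)_6 → 4³ + 0³ + 2³ = 64 + 0 + 8 = 72
72 = (2,0,0)_6 → 2³ + 0³ + 0³ = 8 + 0 + 0 = 8
8 = (1,2)_6 → 1³ + 2³ = 1 + 8 = 9
9 = (1,3)_6 → 1³ + 3³ = 1 + 27 = 28
28 = (4,4)_6 → 4³ + 4³ = 64 + 64 = 128
128 = (3,3,2)_6 → 3³ + 3³ + 2³ = 27 + 27 + 8 = 62
62 = (1,4,2)_6 → 1³ + 4³ + 2³ = 1 + 64 + 8 = 73
73 = (2,0,1)_6 → 2³ + 0³ + 1³ = 8 + 0 + 1 = 9  — 9 already appeared earlier.

9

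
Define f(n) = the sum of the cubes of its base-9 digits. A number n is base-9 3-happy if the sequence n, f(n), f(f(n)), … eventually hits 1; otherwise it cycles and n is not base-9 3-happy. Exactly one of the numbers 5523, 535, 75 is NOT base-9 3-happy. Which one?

5523: 5523 → 685 → 577 → 345 → 99 → 9 → 1  — reaches 1 (base-9 3-happy)
535: 535 → 405 → 125 → 577 → 345 → 99 → 9 → 1  — reaches 1 (base-9 3-happy)
75: 75 → 539 → 853 → 409 → 189 → 35 → 539  — repeats 539 (not base-9 3-happy)

75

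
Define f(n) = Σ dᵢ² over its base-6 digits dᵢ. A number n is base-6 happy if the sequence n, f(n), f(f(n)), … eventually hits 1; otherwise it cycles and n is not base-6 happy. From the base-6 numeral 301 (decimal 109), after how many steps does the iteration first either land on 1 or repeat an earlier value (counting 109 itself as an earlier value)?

10

109 = (3,0,1)_6 → 3² + 0² + 1² = 10
10 = (1,4)_6 → 1² + 4² = 17
17 = (2,5)_6 → 2² + 5² = 29
29 = (4,5)_6 → 4² + 5² = 41
41 = (1,0,5)_6 → 1² + 0² + 5² = 26
26 = (4,2)_6 → 4² + 2² = 20
20 = (3,2)_6 → 3² + 2² = 13
13 = (2,1)_6 → 2² + 1² = 5
5 = (5)_6 → 5² = 25
25 = (4,1)_6 → 4² + 1² = 17  — 17 repeats.
That took 10 steps.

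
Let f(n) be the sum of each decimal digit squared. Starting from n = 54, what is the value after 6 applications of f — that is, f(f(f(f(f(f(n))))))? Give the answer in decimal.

54 → 5² + 4² = 25 + 16 = 41
41 → 4² + 1² = 16 + 1 = 17
17 → 1² + 7² = 1 + 49 = 50
50 → 5² + 0² = 25 + 0 = 25
25 → 2² + 5² = 4 + 25 = 29
29 → 2² + 9² = 4 + 81 = 85

85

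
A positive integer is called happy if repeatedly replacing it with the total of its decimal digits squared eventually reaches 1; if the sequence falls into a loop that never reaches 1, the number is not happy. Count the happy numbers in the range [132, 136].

132: 132 → 14 → 17 → 50 → 25 → 29 → 85 → 89 → 145 → 42 → 20 → 4 → 16 → 37 → 58 → 89  (repeats 89)
133: 133 → 19 → 82 → 68 → 100 → 1  (reaches 1)
134: 134 → 26 → 40 → 16 → 37 → 58 → 89 → 145 → 42 → 20 → 4 → 16  (repeats 16)
135: 135 → 35 → 34 → 25 → 29 → 85 → 89 → 145 → 42 → 20 → 4 → 16 → 37 → 58 → 89  (repeats 89)
136: 136 → 46 → 52 → 29 → 85 → 89 → 145 → 42 → 20 → 4 → 16 → 37 → 58 → 89  (repeats 89)
happy: 133

1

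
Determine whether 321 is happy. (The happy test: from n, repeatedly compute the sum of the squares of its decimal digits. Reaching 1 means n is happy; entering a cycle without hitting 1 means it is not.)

not happy

321 → 3² + 2² + 1² = 14
14 → 1² + 4² = 17
17 → 1² + 7² = 50
50 → 5² + 0² = 25
25 → 2² + 5² = 29
29 → 2² + 9² = 85
85 → 8² + 5² = 89
89 → 8² + 9² = 145
145 → 1² + 4² + 5² = 42
42 → 4² + 2² = 20
20 → 2² + 0² = 4
4 → 4² = 16
16 → 1² + 6² = 37
37 → 3² + 7² = 58
58 → 5² + 8² = 89  — 89 already seen; the sequence cycles without reaching 1.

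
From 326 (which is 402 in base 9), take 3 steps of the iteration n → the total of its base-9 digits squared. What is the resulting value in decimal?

326 = (4,0,2)_9 → 20
20 = (2,2)_9 → 8
8 = (8)_9 → 64

64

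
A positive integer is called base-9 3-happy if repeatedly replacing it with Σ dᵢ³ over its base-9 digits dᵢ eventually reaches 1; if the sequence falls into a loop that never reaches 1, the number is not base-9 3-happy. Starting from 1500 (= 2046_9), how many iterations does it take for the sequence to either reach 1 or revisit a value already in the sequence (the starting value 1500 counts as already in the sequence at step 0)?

13

1500 = (2,0,4,6)_9 → 2³ + 0³ + 4³ + 6³ = 288
288 = (3,5,0)_9 → 3³ + 5³ + 0³ = 152
152 = (1,7,8)_9 → 1³ + 7³ + 8³ = 856
856 = (1,1,5,1)_9 → 1³ + 1³ + 5³ + 1³ = 128
128 = (1,5,2)_9 → 1³ + 5³ + 2³ = 134
134 = (1,5,8)_9 → 1³ + 5³ + 8³ = 638
638 = (7,7,8)_9 → 7³ + 7³ + 8³ = 1198
1198 = (1,5,7,1)_9 → 1³ + 5³ + 7³ + 1³ = 470
470 = (5,7,2)_9 → 5³ + 7³ + 2³ = 476
476 = (5,7,8)_9 → 5³ + 7³ + 8³ = 980
980 = (1,3,0,8)_9 → 1³ + 3³ + 0³ + 8³ = 540
540 = (6,6,0)_9 → 6³ + 6³ + 0³ = 432
432 = (5,3,0)_9 → 5³ + 3³ + 0³ = 152  — 152 repeats.
That took 13 steps.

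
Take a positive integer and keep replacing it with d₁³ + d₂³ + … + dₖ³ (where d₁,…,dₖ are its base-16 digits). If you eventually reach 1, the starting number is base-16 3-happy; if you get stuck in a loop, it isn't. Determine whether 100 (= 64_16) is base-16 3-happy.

100 = (6,4)_16 → 6³ + 4³ = 280
280 = (1,1,8)_16 → 1³ + 1³ + 8³ = 514
514 = (2,0,2)_16 → 2³ + 0³ + 2³ = 16
16 = (1,0)_16 → 1³ + 0³ = 1  — reached 1.

base-16 3-happy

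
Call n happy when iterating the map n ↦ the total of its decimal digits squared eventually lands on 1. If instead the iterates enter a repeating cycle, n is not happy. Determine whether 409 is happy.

happy

409 → 4² + 0² + 9² = 16 + 0 + 81 = 97
97 → 9² + 7² = 81 + 49 = 130
130 → 1² + 3² + 0² = 1 + 9 + 0 = 10
10 → 1² + 0² = 1 + 0 = 1  — reached 1.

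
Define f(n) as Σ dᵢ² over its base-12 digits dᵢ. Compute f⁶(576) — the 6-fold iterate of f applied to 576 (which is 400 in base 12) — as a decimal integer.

41

576 = (4,0,0)_12 → 4² + 0² + 0² = 16 + 0 + 0 = 16
16 = (1,4)_12 → 1² + 4² = 1 + 16 = 17
17 = (1,5)_12 → 1² + 5² = 1 + 25 = 26
26 = (2,2)_12 → 2² + 2² = 4 + 4 = 8
8 = (8)_12 → 8² = 64
64 = (5,4)_12 → 5² + 4² = 25 + 16 = 41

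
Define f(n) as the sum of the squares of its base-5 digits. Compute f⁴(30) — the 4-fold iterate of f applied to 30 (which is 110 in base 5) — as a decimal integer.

10

30 = (1,1,0)_5 → 1² + 1² + 0² = 1 + 1 + 0 = 2
2 = (2)_5 → 2² = 4
4 = (4)_5 → 4² = 16
16 = (3,1)_5 → 3² + 1² = 9 + 1 = 10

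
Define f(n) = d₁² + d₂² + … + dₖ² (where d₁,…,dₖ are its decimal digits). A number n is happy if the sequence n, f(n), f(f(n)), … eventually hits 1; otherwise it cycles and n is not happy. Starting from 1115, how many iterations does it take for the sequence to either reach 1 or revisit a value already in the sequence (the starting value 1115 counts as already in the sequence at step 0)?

4

1115 → 1² + 1² + 1² + 5² = 1 + 1 + 1 + 25 = 28
28 → 2² + 8² = 4 + 64 = 68
68 → 6² + 8² = 36 + 64 = 100
100 → 1² + 0² + 0² = 1 + 0 + 0 = 1  — reached 1.
That took 4 steps.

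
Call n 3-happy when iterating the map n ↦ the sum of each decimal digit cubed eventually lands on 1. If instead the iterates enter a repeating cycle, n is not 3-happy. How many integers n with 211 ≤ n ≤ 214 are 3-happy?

1

211: 211 → 10 → 1  (reaches 1)
212: 212 → 17 → 344 → 155 → 251 → 134 → 92 → 737 → 713 → 371 → 371  (repeats 371)
213: 213 → 36 → 243 → 99 → 1458 → 702 → 351 → 153 → 153  (repeats 153)
214: 214 → 73 → 370 → 370  (repeats 370)
3-happy: 211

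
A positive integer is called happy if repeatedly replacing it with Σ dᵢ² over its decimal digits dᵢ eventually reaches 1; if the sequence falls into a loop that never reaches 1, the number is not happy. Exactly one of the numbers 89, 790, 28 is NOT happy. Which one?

89

89: 89 → 145 → 42 → 20 → 4 → 16 → 37 → 58 → 89  — repeats 89 (not happy)
790: 790 → 130 → 10 → 1  — reaches 1 (happy)
28: 28 → 68 → 100 → 1  — reaches 1 (happy)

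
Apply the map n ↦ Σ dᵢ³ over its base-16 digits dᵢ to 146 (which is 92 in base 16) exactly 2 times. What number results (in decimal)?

2753

146 = (9,2)_16 → 9³ + 2³ = 729 + 8 = 737
737 = (2,14,1)_16 → 2³ + 14³ + 1³ = 8 + 2744 + 1 = 2753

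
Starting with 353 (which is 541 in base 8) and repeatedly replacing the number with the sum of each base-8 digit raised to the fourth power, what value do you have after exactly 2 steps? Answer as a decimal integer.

353 = (5,4,1)_8 → 882
882 = (1,5,6,2)_8 → 1938

1938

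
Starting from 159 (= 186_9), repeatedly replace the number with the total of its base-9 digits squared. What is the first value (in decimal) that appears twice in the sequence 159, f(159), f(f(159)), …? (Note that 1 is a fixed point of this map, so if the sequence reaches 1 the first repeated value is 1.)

159 = (1,8,6)_9 → 1² + 8² + 6² = 101
101 = (1,2,2)_9 → 1² + 2² + 2² = 9
9 = (1,0)_9 → 1² + 0² = 1  — reached the fixed point 1.
1 → 1, so 1 is the first repeated value.

1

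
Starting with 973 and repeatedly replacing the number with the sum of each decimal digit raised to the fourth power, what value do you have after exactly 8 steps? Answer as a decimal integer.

973 → 9⁴ + 7⁴ + 3⁴ = 6561 + 2401 + 81 = 9043
9043 → 9⁴ + 0⁴ + 4⁴ + 3⁴ = 6561 + 0 + 256 + 81 = 6898
6898 → 6⁴ + 8⁴ + 9⁴ + 8⁴ = 1296 + 4096 + 6561 + 4096 = 16049
16049 → 1⁴ + 6⁴ + 0⁴ + 4⁴ + 9⁴ = 1 + 1296 + 0 + 256 + 6561 = 8114
8114 → 8⁴ + 1⁴ + 1⁴ + 4⁴ = 4096 + 1 + 1 + 256 = 4354
4354 → 4⁴ + 3⁴ + 5⁴ + 4⁴ = 256 + 81 + 625 + 256 = 1218
1218 → 1⁴ + 2⁴ + 1⁴ + 8⁴ = 1 + 16 + 1 + 4096 = 4114
4114 → 4⁴ + 1⁴ + 1⁴ + 4⁴ = 256 + 1 + 1 + 256 = 514

514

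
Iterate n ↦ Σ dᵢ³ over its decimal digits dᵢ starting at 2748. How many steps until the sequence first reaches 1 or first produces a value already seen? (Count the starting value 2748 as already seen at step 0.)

5

2748 → 2³ + 7³ + 4³ + 8³ = 927
927 → 9³ + 2³ + 7³ = 1080
1080 → 1³ + 0³ + 8³ + 0³ = 513
513 → 5³ + 1³ + 3³ = 153
153 → 1³ + 5³ + 3³ = 153  — 153 repeats.
That took 5 steps.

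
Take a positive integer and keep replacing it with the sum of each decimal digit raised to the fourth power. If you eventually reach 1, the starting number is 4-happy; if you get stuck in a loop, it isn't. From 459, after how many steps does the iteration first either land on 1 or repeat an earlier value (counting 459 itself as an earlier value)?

459 → 4⁴ + 5⁴ + 9⁴ = 256 + 625 + 6561 = 7442
7442 → 7⁴ + 4⁴ + 4⁴ + 2⁴ = 2401 + 256 + 256 + 16 = 2929
2929 → 2⁴ + 9⁴ + 2⁴ + 9⁴ = 16 + 6561 + 16 + 6561 = 13154
13154 → 1⁴ + 3⁴ + 1⁴ + 5⁴ + 4⁴ = 1 + 81 + 1 + 625 + 256 = 964
964 → 9⁴ + 6⁴ + 4⁴ = 6561 + 1296 + 256 = 8113
8113 → 8⁴ + 1⁴ + 1⁴ + 3⁴ = 4096 + 1 + 1 + 81 = 4179
4179 → 4⁴ + 1⁴ + 7⁴ + 9⁴ = 256 + 1 + 2401 + 6561 = 9219
9219 → 9⁴ + 2⁴ + 1⁴ + 9⁴ = 6561 + 16 + 1 + 6561 = 13139
13139 → 1⁴ + 3⁴ + 1⁴ + 3⁴ + 9⁴ = 1 + 81 + 1 + 81 + 6561 = 6725
6725 → 6⁴ + 7⁴ + 2⁴ + 5⁴ = 1296 + 2401 + 16 + 625 = 4338
4338 → 4⁴ + 3⁴ + 3⁴ + 8⁴ = 256 + 81 + 81 + 4096 = 4514
4514 → 4⁴ + 5⁴ + 1⁴ + 4⁴ = 256 + 625 + 1 + 256 = 1138
1138 → 1⁴ + 1⁴ + 3⁴ + 8⁴ = 1 + 1 + 81 + 4096 = 4179  — 4179 repeats.
That took 13 steps.

13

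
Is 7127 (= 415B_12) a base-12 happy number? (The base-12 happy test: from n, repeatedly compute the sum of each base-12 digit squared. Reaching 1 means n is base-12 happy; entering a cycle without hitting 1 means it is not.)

not base-12 happy

7127 = (4,1,5,11)_12 → 4² + 1² + 5² + 11² = 16 + 1 + 25 + 121 = 163
163 = (1,1,7)_12 → 1² + 1² + 7² = 1 + 1 + 49 = 51
51 = (4,3)_12 → 4² + 3² = 16 + 9 = 25
25 = (2,1)_12 → 2² + 1² = 4 + 1 = 5
5 = (5)_12 → 5² = 25  — 25 already seen; the sequence cycles without reaching 1.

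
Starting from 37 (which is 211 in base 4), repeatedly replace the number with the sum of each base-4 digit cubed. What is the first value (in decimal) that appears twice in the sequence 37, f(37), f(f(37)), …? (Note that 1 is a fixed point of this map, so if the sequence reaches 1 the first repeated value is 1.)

37 = (2,1,1)_4 → 2³ + 1³ + 1³ = 10
10 = (2,2)_4 → 2³ + 2³ = 16
16 = (1,0,0)_4 → 1³ + 0³ + 0³ = 1  — reached the fixed point 1.
1 → 1, so 1 is the first repeated value.

1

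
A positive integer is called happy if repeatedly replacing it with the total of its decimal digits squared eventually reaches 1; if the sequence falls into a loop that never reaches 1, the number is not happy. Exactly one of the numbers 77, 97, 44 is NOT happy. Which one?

77: 77 → 98 → 145 → 42 → 20 → 4 → 16 → 37 → 58 → 89 → 145  — repeats 145 (not happy)
97: 97 → 130 → 10 → 1  — reaches 1 (happy)
44: 44 → 32 → 13 → 10 → 1  — reaches 1 (happy)

77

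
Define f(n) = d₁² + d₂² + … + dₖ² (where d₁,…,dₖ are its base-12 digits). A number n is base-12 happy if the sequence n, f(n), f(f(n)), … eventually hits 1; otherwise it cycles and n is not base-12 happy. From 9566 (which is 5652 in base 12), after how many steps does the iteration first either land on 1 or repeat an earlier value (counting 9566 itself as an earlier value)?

6

9566 = (5,6,5,2)_12 → 90
90 = (7,6)_12 → 85
85 = (7,1)_12 → 50
50 = (4,2)_12 → 20
20 = (1,8)_12 → 65
65 = (5,5)_12 → 50  — 50 repeats.
That took 6 steps.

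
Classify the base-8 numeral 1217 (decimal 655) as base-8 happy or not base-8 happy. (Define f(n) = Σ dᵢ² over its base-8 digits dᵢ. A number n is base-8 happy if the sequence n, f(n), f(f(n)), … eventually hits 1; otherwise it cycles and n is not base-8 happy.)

655 = (1,2,1,7)_8 → 55
55 = (6,7)_8 → 85
85 = (1,2,5)_8 → 30
30 = (3,6)_8 → 45
45 = (5,5)_8 → 50
50 = (6,2)_8 → 40
40 = (5,0)_8 → 25
25 = (3,1)_8 → 10
10 = (1,2)_8 → 5
5 = (5)_8 → 25  — 25 already seen; the sequence cycles without reaching 1.

not base-8 happy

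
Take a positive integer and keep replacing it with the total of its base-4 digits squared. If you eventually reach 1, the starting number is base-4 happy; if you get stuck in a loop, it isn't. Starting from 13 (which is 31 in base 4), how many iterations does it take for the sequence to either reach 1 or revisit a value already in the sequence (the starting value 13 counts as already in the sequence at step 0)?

4

13 = (3,1)_4 → 10
10 = (2,2)_4 → 8
8 = (2,0)_4 → 4
4 = (1,0)_4 → 1  — reached 1.
That took 4 steps.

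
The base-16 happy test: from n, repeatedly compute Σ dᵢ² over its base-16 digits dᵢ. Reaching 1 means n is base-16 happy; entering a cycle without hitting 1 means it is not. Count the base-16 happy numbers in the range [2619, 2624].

4

2619: 2619 → 230 → 232 → 260 → 17 → 2 → 4 → 16 → 1  — base-16 happy
2620: 2620 → 253 → 394 → 165 → 125 → 218 → 269 → 170 → 200 → 208 → 169 → 181 → 146 → 85 → 50 → 13 → 169  — not base-16 happy
2621: 2621 → 278 → 38 → 40 → 68 → 32 → 4 → 16 → 1  — base-16 happy
2622: 2622 → 305 → 11 → 121 → 130 → 68 → 32 → 4 → 16 → 1  — base-16 happy
2623: 2623 → 334 → 213 → 194 → 148 → 97 → 37 → 29 → 170 → 200 → 208 → 169 → 181 → 146 → 85 → 50 → 13 → 169  — not base-16 happy
2624: 2624 → 116 → 65 → 17 → 2 → 4 → 16 → 1  — base-16 happy
base-16 happy: 2619, 2621, 2622, 2624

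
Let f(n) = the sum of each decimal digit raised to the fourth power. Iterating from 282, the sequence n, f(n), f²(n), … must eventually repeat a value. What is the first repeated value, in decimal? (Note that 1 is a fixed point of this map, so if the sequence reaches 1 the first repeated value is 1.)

2178

282 → 2⁴ + 8⁴ + 2⁴ = 16 + 4096 + 16 = 4128
4128 → 4⁴ + 1⁴ + 2⁴ + 8⁴ = 256 + 1 + 16 + 4096 = 4369
4369 → 4⁴ + 3⁴ + 6⁴ + 9⁴ = 256 + 81 + 1296 + 6561 = 8194
8194 → 8⁴ + 1⁴ + 9⁴ + 4⁴ = 4096 + 1 + 6561 + 256 = 10914
10914 → 1⁴ + 0⁴ + 9⁴ + 1⁴ + 4⁴ = 1 + 0 + 6561 + 1 + 256 = 6819
6819 → 6⁴ + 8⁴ + 1⁴ + 9⁴ = 1296 + 4096 + 1 + 6561 = 11954
11954 → 1⁴ + 1⁴ + 9⁴ + 5⁴ + 4⁴ = 1 + 1 + 6561 + 625 + 256 = 7444
7444 → 7⁴ + 4⁴ + 4⁴ + 4⁴ = 2401 + 256 + 256 + 256 = 3169
3169 → 3⁴ + 1⁴ + 6⁴ + 9⁴ = 81 + 1 + 1296 + 6561 = 7939
7939 → 7⁴ + 9⁴ + 3⁴ + 9⁴ = 2401 + 6561 + 81 + 6561 = 15604
15604 → 1⁴ + 5⁴ + 6⁴ + 0⁴ + 4⁴ = 1 + 625 + 1296 + 0 + 256 = 2178
2178 → 2⁴ + 1⁴ + 7⁴ + 8⁴ = 16 + 1 + 2401 + 4096 = 6514
6514 → 6⁴ + 5⁴ + 1⁴ + 4⁴ = 1296 + 625 + 1 + 256 = 2178  — 2178 already appeared earlier.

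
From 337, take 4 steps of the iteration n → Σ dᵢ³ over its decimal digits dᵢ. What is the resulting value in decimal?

919

337 → 3³ + 3³ + 7³ = 27 + 27 + 343 = 397
397 → 3³ + 9³ + 7³ = 27 + 729 + 343 = 1099
1099 → 1³ + 0³ + 9³ + 9³ = 1 + 0 + 729 + 729 = 1459
1459 → 1³ + 4³ + 5³ + 9³ = 1 + 64 + 125 + 729 = 919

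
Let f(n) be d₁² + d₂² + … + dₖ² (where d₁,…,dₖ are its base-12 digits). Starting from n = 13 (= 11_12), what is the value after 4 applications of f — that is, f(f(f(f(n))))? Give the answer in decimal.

13 = (1,1)_12 → 1² + 1² = 2
2 = (2)_12 → 2² = 4
4 = (4)_12 → 4² = 16
16 = (1,4)_12 → 1² + 4² = 17

17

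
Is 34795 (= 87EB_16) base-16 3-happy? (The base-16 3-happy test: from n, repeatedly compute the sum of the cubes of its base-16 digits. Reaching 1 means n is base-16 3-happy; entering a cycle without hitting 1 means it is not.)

base-16 3-happy

34795 = (8,7,14,11)_16 → 8³ + 7³ + 14³ + 11³ = 4930
4930 = (1,3,4,2)_16 → 1³ + 3³ + 4³ + 2³ = 100
100 = (6,4)_16 → 6³ + 4³ = 280
280 = (1,1,8)_16 → 1³ + 1³ + 8³ = 514
514 = (2,0,2)_16 → 2³ + 0³ + 2³ = 16
16 = (1,0)_16 → 1³ + 0³ = 1  — reached 1.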